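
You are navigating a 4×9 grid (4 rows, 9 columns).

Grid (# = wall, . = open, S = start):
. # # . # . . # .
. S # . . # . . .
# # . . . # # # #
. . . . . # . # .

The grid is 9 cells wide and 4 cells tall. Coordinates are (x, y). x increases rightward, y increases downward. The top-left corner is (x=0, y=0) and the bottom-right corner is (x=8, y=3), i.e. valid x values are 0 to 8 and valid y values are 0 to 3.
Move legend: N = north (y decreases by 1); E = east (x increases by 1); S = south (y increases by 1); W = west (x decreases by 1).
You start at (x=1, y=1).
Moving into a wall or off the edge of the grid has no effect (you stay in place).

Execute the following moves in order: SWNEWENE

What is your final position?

Answer: Final position: (x=0, y=0)

Derivation:
Start: (x=1, y=1)
  S (south): blocked, stay at (x=1, y=1)
  W (west): (x=1, y=1) -> (x=0, y=1)
  N (north): (x=0, y=1) -> (x=0, y=0)
  E (east): blocked, stay at (x=0, y=0)
  W (west): blocked, stay at (x=0, y=0)
  E (east): blocked, stay at (x=0, y=0)
  N (north): blocked, stay at (x=0, y=0)
  E (east): blocked, stay at (x=0, y=0)
Final: (x=0, y=0)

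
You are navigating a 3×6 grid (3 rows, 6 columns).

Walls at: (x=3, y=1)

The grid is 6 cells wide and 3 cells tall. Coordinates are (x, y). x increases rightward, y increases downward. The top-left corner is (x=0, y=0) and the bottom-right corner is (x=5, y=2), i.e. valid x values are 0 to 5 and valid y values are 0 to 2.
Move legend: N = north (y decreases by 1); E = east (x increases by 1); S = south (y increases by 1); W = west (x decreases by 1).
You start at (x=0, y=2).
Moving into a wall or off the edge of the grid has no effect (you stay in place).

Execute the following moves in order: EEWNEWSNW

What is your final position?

Answer: Final position: (x=0, y=1)

Derivation:
Start: (x=0, y=2)
  E (east): (x=0, y=2) -> (x=1, y=2)
  E (east): (x=1, y=2) -> (x=2, y=2)
  W (west): (x=2, y=2) -> (x=1, y=2)
  N (north): (x=1, y=2) -> (x=1, y=1)
  E (east): (x=1, y=1) -> (x=2, y=1)
  W (west): (x=2, y=1) -> (x=1, y=1)
  S (south): (x=1, y=1) -> (x=1, y=2)
  N (north): (x=1, y=2) -> (x=1, y=1)
  W (west): (x=1, y=1) -> (x=0, y=1)
Final: (x=0, y=1)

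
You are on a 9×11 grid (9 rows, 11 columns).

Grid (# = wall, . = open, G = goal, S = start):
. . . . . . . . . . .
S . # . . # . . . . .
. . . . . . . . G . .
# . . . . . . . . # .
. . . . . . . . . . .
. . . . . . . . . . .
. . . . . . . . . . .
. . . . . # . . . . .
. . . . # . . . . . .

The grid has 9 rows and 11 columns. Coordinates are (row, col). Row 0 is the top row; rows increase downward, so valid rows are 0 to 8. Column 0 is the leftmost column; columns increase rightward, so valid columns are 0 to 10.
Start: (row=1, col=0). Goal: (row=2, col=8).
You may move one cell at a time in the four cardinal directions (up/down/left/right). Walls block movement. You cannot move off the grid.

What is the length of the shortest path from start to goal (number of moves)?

BFS from (row=1, col=0) until reaching (row=2, col=8):
  Distance 0: (row=1, col=0)
  Distance 1: (row=0, col=0), (row=1, col=1), (row=2, col=0)
  Distance 2: (row=0, col=1), (row=2, col=1)
  Distance 3: (row=0, col=2), (row=2, col=2), (row=3, col=1)
  Distance 4: (row=0, col=3), (row=2, col=3), (row=3, col=2), (row=4, col=1)
  Distance 5: (row=0, col=4), (row=1, col=3), (row=2, col=4), (row=3, col=3), (row=4, col=0), (row=4, col=2), (row=5, col=1)
  Distance 6: (row=0, col=5), (row=1, col=4), (row=2, col=5), (row=3, col=4), (row=4, col=3), (row=5, col=0), (row=5, col=2), (row=6, col=1)
  Distance 7: (row=0, col=6), (row=2, col=6), (row=3, col=5), (row=4, col=4), (row=5, col=3), (row=6, col=0), (row=6, col=2), (row=7, col=1)
  Distance 8: (row=0, col=7), (row=1, col=6), (row=2, col=7), (row=3, col=6), (row=4, col=5), (row=5, col=4), (row=6, col=3), (row=7, col=0), (row=7, col=2), (row=8, col=1)
  Distance 9: (row=0, col=8), (row=1, col=7), (row=2, col=8), (row=3, col=7), (row=4, col=6), (row=5, col=5), (row=6, col=4), (row=7, col=3), (row=8, col=0), (row=8, col=2)  <- goal reached here
One shortest path (9 moves): (row=1, col=0) -> (row=1, col=1) -> (row=2, col=1) -> (row=2, col=2) -> (row=2, col=3) -> (row=2, col=4) -> (row=2, col=5) -> (row=2, col=6) -> (row=2, col=7) -> (row=2, col=8)

Answer: Shortest path length: 9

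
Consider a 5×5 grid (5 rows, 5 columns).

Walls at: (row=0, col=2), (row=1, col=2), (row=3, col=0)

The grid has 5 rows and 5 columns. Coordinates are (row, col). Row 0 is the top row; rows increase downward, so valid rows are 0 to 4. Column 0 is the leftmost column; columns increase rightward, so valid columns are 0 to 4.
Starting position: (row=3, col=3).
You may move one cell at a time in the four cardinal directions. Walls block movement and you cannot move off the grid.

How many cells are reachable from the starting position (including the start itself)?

BFS flood-fill from (row=3, col=3):
  Distance 0: (row=3, col=3)
  Distance 1: (row=2, col=3), (row=3, col=2), (row=3, col=4), (row=4, col=3)
  Distance 2: (row=1, col=3), (row=2, col=2), (row=2, col=4), (row=3, col=1), (row=4, col=2), (row=4, col=4)
  Distance 3: (row=0, col=3), (row=1, col=4), (row=2, col=1), (row=4, col=1)
  Distance 4: (row=0, col=4), (row=1, col=1), (row=2, col=0), (row=4, col=0)
  Distance 5: (row=0, col=1), (row=1, col=0)
  Distance 6: (row=0, col=0)
Total reachable: 22 (grid has 22 open cells total)

Answer: Reachable cells: 22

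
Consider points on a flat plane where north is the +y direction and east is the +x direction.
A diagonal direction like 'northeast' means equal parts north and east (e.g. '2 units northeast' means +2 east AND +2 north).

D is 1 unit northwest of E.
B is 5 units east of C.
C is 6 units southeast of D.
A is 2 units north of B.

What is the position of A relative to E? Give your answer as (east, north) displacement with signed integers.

Place E at the origin (east=0, north=0).
  D is 1 unit northwest of E: delta (east=-1, north=+1); D at (east=-1, north=1).
  C is 6 units southeast of D: delta (east=+6, north=-6); C at (east=5, north=-5).
  B is 5 units east of C: delta (east=+5, north=+0); B at (east=10, north=-5).
  A is 2 units north of B: delta (east=+0, north=+2); A at (east=10, north=-3).
Therefore A relative to E: (east=10, north=-3).

Answer: A is at (east=10, north=-3) relative to E.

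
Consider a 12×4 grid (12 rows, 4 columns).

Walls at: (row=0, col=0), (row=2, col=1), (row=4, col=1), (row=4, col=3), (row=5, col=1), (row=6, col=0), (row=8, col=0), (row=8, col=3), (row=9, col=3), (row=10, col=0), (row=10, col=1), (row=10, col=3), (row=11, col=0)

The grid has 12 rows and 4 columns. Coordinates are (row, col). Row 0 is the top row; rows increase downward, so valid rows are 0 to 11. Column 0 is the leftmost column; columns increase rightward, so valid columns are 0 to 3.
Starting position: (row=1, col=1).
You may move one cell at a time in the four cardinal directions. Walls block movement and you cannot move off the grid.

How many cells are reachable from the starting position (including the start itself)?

BFS flood-fill from (row=1, col=1):
  Distance 0: (row=1, col=1)
  Distance 1: (row=0, col=1), (row=1, col=0), (row=1, col=2)
  Distance 2: (row=0, col=2), (row=1, col=3), (row=2, col=0), (row=2, col=2)
  Distance 3: (row=0, col=3), (row=2, col=3), (row=3, col=0), (row=3, col=2)
  Distance 4: (row=3, col=1), (row=3, col=3), (row=4, col=0), (row=4, col=2)
  Distance 5: (row=5, col=0), (row=5, col=2)
  Distance 6: (row=5, col=3), (row=6, col=2)
  Distance 7: (row=6, col=1), (row=6, col=3), (row=7, col=2)
  Distance 8: (row=7, col=1), (row=7, col=3), (row=8, col=2)
  Distance 9: (row=7, col=0), (row=8, col=1), (row=9, col=2)
  Distance 10: (row=9, col=1), (row=10, col=2)
  Distance 11: (row=9, col=0), (row=11, col=2)
  Distance 12: (row=11, col=1), (row=11, col=3)
Total reachable: 35 (grid has 35 open cells total)

Answer: Reachable cells: 35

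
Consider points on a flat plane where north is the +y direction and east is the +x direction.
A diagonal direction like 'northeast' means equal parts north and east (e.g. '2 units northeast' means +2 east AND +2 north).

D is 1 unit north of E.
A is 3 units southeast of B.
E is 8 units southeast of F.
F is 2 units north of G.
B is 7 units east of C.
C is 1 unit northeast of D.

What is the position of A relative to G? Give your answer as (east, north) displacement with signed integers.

Answer: A is at (east=19, north=-7) relative to G.

Derivation:
Place G at the origin (east=0, north=0).
  F is 2 units north of G: delta (east=+0, north=+2); F at (east=0, north=2).
  E is 8 units southeast of F: delta (east=+8, north=-8); E at (east=8, north=-6).
  D is 1 unit north of E: delta (east=+0, north=+1); D at (east=8, north=-5).
  C is 1 unit northeast of D: delta (east=+1, north=+1); C at (east=9, north=-4).
  B is 7 units east of C: delta (east=+7, north=+0); B at (east=16, north=-4).
  A is 3 units southeast of B: delta (east=+3, north=-3); A at (east=19, north=-7).
Therefore A relative to G: (east=19, north=-7).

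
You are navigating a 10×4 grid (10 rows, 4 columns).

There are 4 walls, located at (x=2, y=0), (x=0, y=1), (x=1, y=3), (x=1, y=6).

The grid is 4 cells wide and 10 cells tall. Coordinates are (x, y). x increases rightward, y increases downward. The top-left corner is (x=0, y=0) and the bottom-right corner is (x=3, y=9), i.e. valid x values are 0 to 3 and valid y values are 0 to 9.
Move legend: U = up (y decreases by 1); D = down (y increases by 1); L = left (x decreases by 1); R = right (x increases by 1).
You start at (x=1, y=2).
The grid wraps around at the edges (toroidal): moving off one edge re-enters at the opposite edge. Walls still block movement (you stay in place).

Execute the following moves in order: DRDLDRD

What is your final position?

Start: (x=1, y=2)
  D (down): blocked, stay at (x=1, y=2)
  R (right): (x=1, y=2) -> (x=2, y=2)
  D (down): (x=2, y=2) -> (x=2, y=3)
  L (left): blocked, stay at (x=2, y=3)
  D (down): (x=2, y=3) -> (x=2, y=4)
  R (right): (x=2, y=4) -> (x=3, y=4)
  D (down): (x=3, y=4) -> (x=3, y=5)
Final: (x=3, y=5)

Answer: Final position: (x=3, y=5)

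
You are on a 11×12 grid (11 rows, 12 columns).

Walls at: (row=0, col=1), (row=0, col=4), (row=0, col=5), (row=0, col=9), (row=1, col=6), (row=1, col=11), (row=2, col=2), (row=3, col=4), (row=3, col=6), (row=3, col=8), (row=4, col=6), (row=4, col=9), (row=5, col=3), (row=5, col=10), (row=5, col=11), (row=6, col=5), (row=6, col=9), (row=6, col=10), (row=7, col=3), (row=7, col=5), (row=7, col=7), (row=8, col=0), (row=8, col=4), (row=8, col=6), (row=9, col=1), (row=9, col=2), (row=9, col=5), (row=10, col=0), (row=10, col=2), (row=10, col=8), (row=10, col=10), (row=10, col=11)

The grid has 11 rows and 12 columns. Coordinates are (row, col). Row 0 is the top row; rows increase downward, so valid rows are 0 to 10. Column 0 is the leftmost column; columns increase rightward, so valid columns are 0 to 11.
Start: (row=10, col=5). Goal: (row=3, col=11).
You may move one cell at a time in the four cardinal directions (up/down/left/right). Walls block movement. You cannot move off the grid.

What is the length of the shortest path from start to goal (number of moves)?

BFS from (row=10, col=5) until reaching (row=3, col=11):
  Distance 0: (row=10, col=5)
  Distance 1: (row=10, col=4), (row=10, col=6)
  Distance 2: (row=9, col=4), (row=9, col=6), (row=10, col=3), (row=10, col=7)
  Distance 3: (row=9, col=3), (row=9, col=7)
  Distance 4: (row=8, col=3), (row=8, col=7), (row=9, col=8)
  Distance 5: (row=8, col=2), (row=8, col=8), (row=9, col=9)
  Distance 6: (row=7, col=2), (row=7, col=8), (row=8, col=1), (row=8, col=9), (row=9, col=10), (row=10, col=9)
  Distance 7: (row=6, col=2), (row=6, col=8), (row=7, col=1), (row=7, col=9), (row=8, col=10), (row=9, col=11)
  Distance 8: (row=5, col=2), (row=5, col=8), (row=6, col=1), (row=6, col=3), (row=6, col=7), (row=7, col=0), (row=7, col=10), (row=8, col=11)
  Distance 9: (row=4, col=2), (row=4, col=8), (row=5, col=1), (row=5, col=7), (row=5, col=9), (row=6, col=0), (row=6, col=4), (row=6, col=6), (row=7, col=11)
  Distance 10: (row=3, col=2), (row=4, col=1), (row=4, col=3), (row=4, col=7), (row=5, col=0), (row=5, col=4), (row=5, col=6), (row=6, col=11), (row=7, col=4), (row=7, col=6)
  Distance 11: (row=3, col=1), (row=3, col=3), (row=3, col=7), (row=4, col=0), (row=4, col=4), (row=5, col=5)
  Distance 12: (row=2, col=1), (row=2, col=3), (row=2, col=7), (row=3, col=0), (row=4, col=5)
  Distance 13: (row=1, col=1), (row=1, col=3), (row=1, col=7), (row=2, col=0), (row=2, col=4), (row=2, col=6), (row=2, col=8), (row=3, col=5)
  Distance 14: (row=0, col=3), (row=0, col=7), (row=1, col=0), (row=1, col=2), (row=1, col=4), (row=1, col=8), (row=2, col=5), (row=2, col=9)
  Distance 15: (row=0, col=0), (row=0, col=2), (row=0, col=6), (row=0, col=8), (row=1, col=5), (row=1, col=9), (row=2, col=10), (row=3, col=9)
  Distance 16: (row=1, col=10), (row=2, col=11), (row=3, col=10)
  Distance 17: (row=0, col=10), (row=3, col=11), (row=4, col=10)  <- goal reached here
One shortest path (17 moves): (row=10, col=5) -> (row=10, col=6) -> (row=10, col=7) -> (row=9, col=7) -> (row=9, col=8) -> (row=8, col=8) -> (row=7, col=8) -> (row=6, col=8) -> (row=6, col=7) -> (row=5, col=7) -> (row=4, col=7) -> (row=3, col=7) -> (row=2, col=7) -> (row=2, col=8) -> (row=2, col=9) -> (row=2, col=10) -> (row=2, col=11) -> (row=3, col=11)

Answer: Shortest path length: 17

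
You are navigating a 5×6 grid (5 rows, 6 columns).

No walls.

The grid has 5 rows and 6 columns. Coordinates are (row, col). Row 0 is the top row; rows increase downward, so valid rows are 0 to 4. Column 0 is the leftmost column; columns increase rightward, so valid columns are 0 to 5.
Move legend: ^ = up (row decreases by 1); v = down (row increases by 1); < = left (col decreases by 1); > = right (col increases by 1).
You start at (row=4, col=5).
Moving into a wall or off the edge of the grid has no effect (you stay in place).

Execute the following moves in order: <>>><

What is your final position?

Start: (row=4, col=5)
  < (left): (row=4, col=5) -> (row=4, col=4)
  > (right): (row=4, col=4) -> (row=4, col=5)
  > (right): blocked, stay at (row=4, col=5)
  > (right): blocked, stay at (row=4, col=5)
  < (left): (row=4, col=5) -> (row=4, col=4)
Final: (row=4, col=4)

Answer: Final position: (row=4, col=4)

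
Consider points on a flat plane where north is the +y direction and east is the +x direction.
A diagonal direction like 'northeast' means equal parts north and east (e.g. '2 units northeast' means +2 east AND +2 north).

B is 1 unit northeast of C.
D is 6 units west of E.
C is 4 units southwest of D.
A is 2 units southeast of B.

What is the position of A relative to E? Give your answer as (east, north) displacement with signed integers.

Place E at the origin (east=0, north=0).
  D is 6 units west of E: delta (east=-6, north=+0); D at (east=-6, north=0).
  C is 4 units southwest of D: delta (east=-4, north=-4); C at (east=-10, north=-4).
  B is 1 unit northeast of C: delta (east=+1, north=+1); B at (east=-9, north=-3).
  A is 2 units southeast of B: delta (east=+2, north=-2); A at (east=-7, north=-5).
Therefore A relative to E: (east=-7, north=-5).

Answer: A is at (east=-7, north=-5) relative to E.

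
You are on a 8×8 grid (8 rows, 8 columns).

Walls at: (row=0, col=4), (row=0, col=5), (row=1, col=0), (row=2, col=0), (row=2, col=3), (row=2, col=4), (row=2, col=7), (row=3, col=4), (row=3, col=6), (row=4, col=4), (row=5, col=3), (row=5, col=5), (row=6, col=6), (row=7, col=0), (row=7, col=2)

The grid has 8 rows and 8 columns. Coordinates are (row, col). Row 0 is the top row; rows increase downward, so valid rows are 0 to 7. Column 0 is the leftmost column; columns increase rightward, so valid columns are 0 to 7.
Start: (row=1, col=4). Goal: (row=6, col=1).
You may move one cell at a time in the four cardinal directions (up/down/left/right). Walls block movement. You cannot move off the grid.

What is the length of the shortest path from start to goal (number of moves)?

BFS from (row=1, col=4) until reaching (row=6, col=1):
  Distance 0: (row=1, col=4)
  Distance 1: (row=1, col=3), (row=1, col=5)
  Distance 2: (row=0, col=3), (row=1, col=2), (row=1, col=6), (row=2, col=5)
  Distance 3: (row=0, col=2), (row=0, col=6), (row=1, col=1), (row=1, col=7), (row=2, col=2), (row=2, col=6), (row=3, col=5)
  Distance 4: (row=0, col=1), (row=0, col=7), (row=2, col=1), (row=3, col=2), (row=4, col=5)
  Distance 5: (row=0, col=0), (row=3, col=1), (row=3, col=3), (row=4, col=2), (row=4, col=6)
  Distance 6: (row=3, col=0), (row=4, col=1), (row=4, col=3), (row=4, col=7), (row=5, col=2), (row=5, col=6)
  Distance 7: (row=3, col=7), (row=4, col=0), (row=5, col=1), (row=5, col=7), (row=6, col=2)
  Distance 8: (row=5, col=0), (row=6, col=1), (row=6, col=3), (row=6, col=7)  <- goal reached here
One shortest path (8 moves): (row=1, col=4) -> (row=1, col=3) -> (row=1, col=2) -> (row=1, col=1) -> (row=2, col=1) -> (row=3, col=1) -> (row=4, col=1) -> (row=5, col=1) -> (row=6, col=1)

Answer: Shortest path length: 8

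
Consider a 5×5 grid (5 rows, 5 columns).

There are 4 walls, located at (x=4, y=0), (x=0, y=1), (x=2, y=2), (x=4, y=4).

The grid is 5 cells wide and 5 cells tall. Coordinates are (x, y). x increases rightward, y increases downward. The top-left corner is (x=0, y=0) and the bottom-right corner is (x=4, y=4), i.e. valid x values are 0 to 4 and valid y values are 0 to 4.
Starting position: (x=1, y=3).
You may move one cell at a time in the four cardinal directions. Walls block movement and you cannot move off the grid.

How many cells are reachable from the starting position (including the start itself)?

BFS flood-fill from (x=1, y=3):
  Distance 0: (x=1, y=3)
  Distance 1: (x=1, y=2), (x=0, y=3), (x=2, y=3), (x=1, y=4)
  Distance 2: (x=1, y=1), (x=0, y=2), (x=3, y=3), (x=0, y=4), (x=2, y=4)
  Distance 3: (x=1, y=0), (x=2, y=1), (x=3, y=2), (x=4, y=3), (x=3, y=4)
  Distance 4: (x=0, y=0), (x=2, y=0), (x=3, y=1), (x=4, y=2)
  Distance 5: (x=3, y=0), (x=4, y=1)
Total reachable: 21 (grid has 21 open cells total)

Answer: Reachable cells: 21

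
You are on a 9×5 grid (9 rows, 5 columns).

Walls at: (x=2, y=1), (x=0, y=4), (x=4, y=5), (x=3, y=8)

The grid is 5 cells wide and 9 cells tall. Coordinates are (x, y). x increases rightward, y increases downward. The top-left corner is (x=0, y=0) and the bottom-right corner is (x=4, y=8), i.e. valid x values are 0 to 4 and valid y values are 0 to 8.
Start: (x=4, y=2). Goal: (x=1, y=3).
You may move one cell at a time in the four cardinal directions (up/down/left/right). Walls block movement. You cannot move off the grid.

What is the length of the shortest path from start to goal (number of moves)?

Answer: Shortest path length: 4

Derivation:
BFS from (x=4, y=2) until reaching (x=1, y=3):
  Distance 0: (x=4, y=2)
  Distance 1: (x=4, y=1), (x=3, y=2), (x=4, y=3)
  Distance 2: (x=4, y=0), (x=3, y=1), (x=2, y=2), (x=3, y=3), (x=4, y=4)
  Distance 3: (x=3, y=0), (x=1, y=2), (x=2, y=3), (x=3, y=4)
  Distance 4: (x=2, y=0), (x=1, y=1), (x=0, y=2), (x=1, y=3), (x=2, y=4), (x=3, y=5)  <- goal reached here
One shortest path (4 moves): (x=4, y=2) -> (x=3, y=2) -> (x=2, y=2) -> (x=1, y=2) -> (x=1, y=3)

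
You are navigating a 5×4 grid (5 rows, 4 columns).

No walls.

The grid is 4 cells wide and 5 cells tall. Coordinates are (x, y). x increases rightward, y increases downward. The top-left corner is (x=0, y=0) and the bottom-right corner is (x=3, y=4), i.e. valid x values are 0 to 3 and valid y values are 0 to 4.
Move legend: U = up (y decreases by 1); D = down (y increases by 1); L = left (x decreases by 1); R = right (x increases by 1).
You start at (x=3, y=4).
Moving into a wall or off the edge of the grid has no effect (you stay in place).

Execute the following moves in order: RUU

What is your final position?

Answer: Final position: (x=3, y=2)

Derivation:
Start: (x=3, y=4)
  R (right): blocked, stay at (x=3, y=4)
  U (up): (x=3, y=4) -> (x=3, y=3)
  U (up): (x=3, y=3) -> (x=3, y=2)
Final: (x=3, y=2)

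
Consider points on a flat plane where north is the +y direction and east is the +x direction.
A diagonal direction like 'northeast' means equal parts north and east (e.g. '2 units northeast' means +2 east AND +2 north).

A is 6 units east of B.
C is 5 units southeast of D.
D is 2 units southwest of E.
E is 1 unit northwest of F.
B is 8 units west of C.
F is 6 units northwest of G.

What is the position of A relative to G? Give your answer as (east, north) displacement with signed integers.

Answer: A is at (east=-6, north=0) relative to G.

Derivation:
Place G at the origin (east=0, north=0).
  F is 6 units northwest of G: delta (east=-6, north=+6); F at (east=-6, north=6).
  E is 1 unit northwest of F: delta (east=-1, north=+1); E at (east=-7, north=7).
  D is 2 units southwest of E: delta (east=-2, north=-2); D at (east=-9, north=5).
  C is 5 units southeast of D: delta (east=+5, north=-5); C at (east=-4, north=0).
  B is 8 units west of C: delta (east=-8, north=+0); B at (east=-12, north=0).
  A is 6 units east of B: delta (east=+6, north=+0); A at (east=-6, north=0).
Therefore A relative to G: (east=-6, north=0).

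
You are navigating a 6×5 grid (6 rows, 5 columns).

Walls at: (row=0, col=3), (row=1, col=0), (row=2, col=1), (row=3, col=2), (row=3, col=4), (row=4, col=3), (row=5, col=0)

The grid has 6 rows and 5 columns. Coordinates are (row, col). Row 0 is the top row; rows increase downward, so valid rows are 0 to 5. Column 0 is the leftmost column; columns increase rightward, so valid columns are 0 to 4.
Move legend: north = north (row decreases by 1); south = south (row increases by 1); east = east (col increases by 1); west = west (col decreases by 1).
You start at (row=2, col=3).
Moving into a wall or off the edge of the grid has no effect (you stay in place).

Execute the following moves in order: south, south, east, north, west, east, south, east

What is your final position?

Answer: Final position: (row=3, col=3)

Derivation:
Start: (row=2, col=3)
  south (south): (row=2, col=3) -> (row=3, col=3)
  south (south): blocked, stay at (row=3, col=3)
  east (east): blocked, stay at (row=3, col=3)
  north (north): (row=3, col=3) -> (row=2, col=3)
  west (west): (row=2, col=3) -> (row=2, col=2)
  east (east): (row=2, col=2) -> (row=2, col=3)
  south (south): (row=2, col=3) -> (row=3, col=3)
  east (east): blocked, stay at (row=3, col=3)
Final: (row=3, col=3)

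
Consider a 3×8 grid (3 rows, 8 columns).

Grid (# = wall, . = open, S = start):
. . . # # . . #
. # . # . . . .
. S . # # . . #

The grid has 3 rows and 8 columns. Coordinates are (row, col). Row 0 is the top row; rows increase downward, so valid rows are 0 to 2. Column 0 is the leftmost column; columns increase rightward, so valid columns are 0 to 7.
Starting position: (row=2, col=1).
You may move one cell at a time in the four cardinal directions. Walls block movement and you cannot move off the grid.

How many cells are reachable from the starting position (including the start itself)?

BFS flood-fill from (row=2, col=1):
  Distance 0: (row=2, col=1)
  Distance 1: (row=2, col=0), (row=2, col=2)
  Distance 2: (row=1, col=0), (row=1, col=2)
  Distance 3: (row=0, col=0), (row=0, col=2)
  Distance 4: (row=0, col=1)
Total reachable: 8 (grid has 16 open cells total)

Answer: Reachable cells: 8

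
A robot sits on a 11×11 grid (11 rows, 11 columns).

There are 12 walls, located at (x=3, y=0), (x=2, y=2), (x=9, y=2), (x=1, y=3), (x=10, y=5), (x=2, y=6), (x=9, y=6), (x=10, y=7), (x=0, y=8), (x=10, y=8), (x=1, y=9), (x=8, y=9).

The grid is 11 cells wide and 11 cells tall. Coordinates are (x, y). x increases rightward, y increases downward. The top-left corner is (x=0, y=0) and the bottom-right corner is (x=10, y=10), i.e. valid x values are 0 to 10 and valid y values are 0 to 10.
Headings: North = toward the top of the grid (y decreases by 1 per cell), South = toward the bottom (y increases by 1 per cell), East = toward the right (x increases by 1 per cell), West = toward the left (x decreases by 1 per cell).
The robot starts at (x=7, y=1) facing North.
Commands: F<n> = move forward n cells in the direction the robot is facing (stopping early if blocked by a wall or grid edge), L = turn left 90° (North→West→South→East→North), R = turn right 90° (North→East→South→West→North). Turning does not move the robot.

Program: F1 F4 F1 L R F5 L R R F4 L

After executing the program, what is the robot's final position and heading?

Answer: Final position: (x=10, y=0), facing North

Derivation:
Start: (x=7, y=1), facing North
  F1: move forward 1, now at (x=7, y=0)
  F4: move forward 0/4 (blocked), now at (x=7, y=0)
  F1: move forward 0/1 (blocked), now at (x=7, y=0)
  L: turn left, now facing West
  R: turn right, now facing North
  F5: move forward 0/5 (blocked), now at (x=7, y=0)
  L: turn left, now facing West
  R: turn right, now facing North
  R: turn right, now facing East
  F4: move forward 3/4 (blocked), now at (x=10, y=0)
  L: turn left, now facing North
Final: (x=10, y=0), facing North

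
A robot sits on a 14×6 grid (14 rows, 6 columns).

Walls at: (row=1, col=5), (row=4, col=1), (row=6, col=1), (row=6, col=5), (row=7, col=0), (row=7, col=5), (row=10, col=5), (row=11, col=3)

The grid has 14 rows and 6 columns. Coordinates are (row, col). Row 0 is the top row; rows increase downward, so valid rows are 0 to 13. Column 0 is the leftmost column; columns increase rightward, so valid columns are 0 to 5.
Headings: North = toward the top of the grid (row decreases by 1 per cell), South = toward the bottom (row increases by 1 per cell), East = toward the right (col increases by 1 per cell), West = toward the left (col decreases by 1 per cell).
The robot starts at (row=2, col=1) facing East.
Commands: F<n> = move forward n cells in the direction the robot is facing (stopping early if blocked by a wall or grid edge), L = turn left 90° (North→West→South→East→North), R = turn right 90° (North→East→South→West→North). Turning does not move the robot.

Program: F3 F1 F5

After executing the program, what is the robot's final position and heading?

Answer: Final position: (row=2, col=5), facing East

Derivation:
Start: (row=2, col=1), facing East
  F3: move forward 3, now at (row=2, col=4)
  F1: move forward 1, now at (row=2, col=5)
  F5: move forward 0/5 (blocked), now at (row=2, col=5)
Final: (row=2, col=5), facing East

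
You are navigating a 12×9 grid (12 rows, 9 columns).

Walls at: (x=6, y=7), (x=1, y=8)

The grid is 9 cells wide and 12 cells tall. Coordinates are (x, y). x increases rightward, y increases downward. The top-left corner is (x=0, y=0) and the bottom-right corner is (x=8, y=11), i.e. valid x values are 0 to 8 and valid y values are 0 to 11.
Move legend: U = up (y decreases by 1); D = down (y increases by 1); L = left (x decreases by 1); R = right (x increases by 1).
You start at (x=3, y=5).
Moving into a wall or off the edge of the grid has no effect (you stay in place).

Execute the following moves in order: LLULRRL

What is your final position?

Start: (x=3, y=5)
  L (left): (x=3, y=5) -> (x=2, y=5)
  L (left): (x=2, y=5) -> (x=1, y=5)
  U (up): (x=1, y=5) -> (x=1, y=4)
  L (left): (x=1, y=4) -> (x=0, y=4)
  R (right): (x=0, y=4) -> (x=1, y=4)
  R (right): (x=1, y=4) -> (x=2, y=4)
  L (left): (x=2, y=4) -> (x=1, y=4)
Final: (x=1, y=4)

Answer: Final position: (x=1, y=4)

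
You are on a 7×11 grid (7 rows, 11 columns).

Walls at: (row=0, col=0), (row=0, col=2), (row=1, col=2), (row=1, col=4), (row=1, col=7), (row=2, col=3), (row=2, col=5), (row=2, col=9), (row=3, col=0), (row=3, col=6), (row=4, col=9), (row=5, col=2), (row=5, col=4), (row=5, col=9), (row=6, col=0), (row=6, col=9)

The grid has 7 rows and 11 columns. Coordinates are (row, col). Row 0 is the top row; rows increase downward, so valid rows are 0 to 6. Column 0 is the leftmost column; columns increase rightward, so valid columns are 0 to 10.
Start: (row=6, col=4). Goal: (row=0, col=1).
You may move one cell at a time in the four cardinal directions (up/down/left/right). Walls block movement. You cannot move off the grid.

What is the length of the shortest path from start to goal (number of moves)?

BFS from (row=6, col=4) until reaching (row=0, col=1):
  Distance 0: (row=6, col=4)
  Distance 1: (row=6, col=3), (row=6, col=5)
  Distance 2: (row=5, col=3), (row=5, col=5), (row=6, col=2), (row=6, col=6)
  Distance 3: (row=4, col=3), (row=4, col=5), (row=5, col=6), (row=6, col=1), (row=6, col=7)
  Distance 4: (row=3, col=3), (row=3, col=5), (row=4, col=2), (row=4, col=4), (row=4, col=6), (row=5, col=1), (row=5, col=7), (row=6, col=8)
  Distance 5: (row=3, col=2), (row=3, col=4), (row=4, col=1), (row=4, col=7), (row=5, col=0), (row=5, col=8)
  Distance 6: (row=2, col=2), (row=2, col=4), (row=3, col=1), (row=3, col=7), (row=4, col=0), (row=4, col=8)
  Distance 7: (row=2, col=1), (row=2, col=7), (row=3, col=8)
  Distance 8: (row=1, col=1), (row=2, col=0), (row=2, col=6), (row=2, col=8), (row=3, col=9)
  Distance 9: (row=0, col=1), (row=1, col=0), (row=1, col=6), (row=1, col=8), (row=3, col=10)  <- goal reached here
One shortest path (9 moves): (row=6, col=4) -> (row=6, col=3) -> (row=6, col=2) -> (row=6, col=1) -> (row=5, col=1) -> (row=4, col=1) -> (row=3, col=1) -> (row=2, col=1) -> (row=1, col=1) -> (row=0, col=1)

Answer: Shortest path length: 9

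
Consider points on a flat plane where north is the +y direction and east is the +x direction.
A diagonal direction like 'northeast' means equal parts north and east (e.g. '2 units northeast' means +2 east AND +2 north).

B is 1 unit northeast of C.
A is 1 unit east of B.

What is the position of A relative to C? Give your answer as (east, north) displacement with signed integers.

Answer: A is at (east=2, north=1) relative to C.

Derivation:
Place C at the origin (east=0, north=0).
  B is 1 unit northeast of C: delta (east=+1, north=+1); B at (east=1, north=1).
  A is 1 unit east of B: delta (east=+1, north=+0); A at (east=2, north=1).
Therefore A relative to C: (east=2, north=1).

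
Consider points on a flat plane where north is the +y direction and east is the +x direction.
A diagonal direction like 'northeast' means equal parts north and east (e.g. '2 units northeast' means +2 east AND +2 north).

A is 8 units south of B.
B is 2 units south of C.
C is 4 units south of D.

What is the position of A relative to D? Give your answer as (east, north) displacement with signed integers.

Place D at the origin (east=0, north=0).
  C is 4 units south of D: delta (east=+0, north=-4); C at (east=0, north=-4).
  B is 2 units south of C: delta (east=+0, north=-2); B at (east=0, north=-6).
  A is 8 units south of B: delta (east=+0, north=-8); A at (east=0, north=-14).
Therefore A relative to D: (east=0, north=-14).

Answer: A is at (east=0, north=-14) relative to D.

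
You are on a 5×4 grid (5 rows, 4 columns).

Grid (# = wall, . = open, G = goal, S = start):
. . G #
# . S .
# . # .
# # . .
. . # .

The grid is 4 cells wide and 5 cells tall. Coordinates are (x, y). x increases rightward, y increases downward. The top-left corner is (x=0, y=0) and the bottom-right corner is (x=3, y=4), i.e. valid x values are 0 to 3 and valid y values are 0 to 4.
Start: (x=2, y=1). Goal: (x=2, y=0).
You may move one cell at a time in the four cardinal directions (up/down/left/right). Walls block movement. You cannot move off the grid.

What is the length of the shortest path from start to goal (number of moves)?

Answer: Shortest path length: 1

Derivation:
BFS from (x=2, y=1) until reaching (x=2, y=0):
  Distance 0: (x=2, y=1)
  Distance 1: (x=2, y=0), (x=1, y=1), (x=3, y=1)  <- goal reached here
One shortest path (1 moves): (x=2, y=1) -> (x=2, y=0)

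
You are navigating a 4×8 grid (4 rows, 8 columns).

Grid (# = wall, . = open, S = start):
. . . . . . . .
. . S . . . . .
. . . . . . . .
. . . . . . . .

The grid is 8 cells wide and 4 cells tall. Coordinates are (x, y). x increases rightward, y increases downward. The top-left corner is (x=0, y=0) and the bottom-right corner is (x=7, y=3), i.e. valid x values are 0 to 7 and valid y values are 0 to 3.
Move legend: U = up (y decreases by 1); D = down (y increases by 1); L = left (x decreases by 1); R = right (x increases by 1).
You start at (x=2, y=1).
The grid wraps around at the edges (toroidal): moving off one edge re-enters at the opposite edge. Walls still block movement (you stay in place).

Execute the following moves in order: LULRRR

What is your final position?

Answer: Final position: (x=3, y=0)

Derivation:
Start: (x=2, y=1)
  L (left): (x=2, y=1) -> (x=1, y=1)
  U (up): (x=1, y=1) -> (x=1, y=0)
  L (left): (x=1, y=0) -> (x=0, y=0)
  R (right): (x=0, y=0) -> (x=1, y=0)
  R (right): (x=1, y=0) -> (x=2, y=0)
  R (right): (x=2, y=0) -> (x=3, y=0)
Final: (x=3, y=0)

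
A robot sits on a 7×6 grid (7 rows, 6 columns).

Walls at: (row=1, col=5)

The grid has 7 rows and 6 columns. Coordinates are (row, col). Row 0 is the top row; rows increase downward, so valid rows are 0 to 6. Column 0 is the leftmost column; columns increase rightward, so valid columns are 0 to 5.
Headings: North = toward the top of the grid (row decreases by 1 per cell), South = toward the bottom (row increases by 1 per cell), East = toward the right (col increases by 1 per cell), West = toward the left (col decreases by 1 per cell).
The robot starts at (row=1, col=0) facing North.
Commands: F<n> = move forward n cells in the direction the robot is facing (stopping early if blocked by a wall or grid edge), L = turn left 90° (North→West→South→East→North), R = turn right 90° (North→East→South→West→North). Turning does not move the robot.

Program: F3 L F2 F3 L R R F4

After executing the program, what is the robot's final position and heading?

Start: (row=1, col=0), facing North
  F3: move forward 1/3 (blocked), now at (row=0, col=0)
  L: turn left, now facing West
  F2: move forward 0/2 (blocked), now at (row=0, col=0)
  F3: move forward 0/3 (blocked), now at (row=0, col=0)
  L: turn left, now facing South
  R: turn right, now facing West
  R: turn right, now facing North
  F4: move forward 0/4 (blocked), now at (row=0, col=0)
Final: (row=0, col=0), facing North

Answer: Final position: (row=0, col=0), facing North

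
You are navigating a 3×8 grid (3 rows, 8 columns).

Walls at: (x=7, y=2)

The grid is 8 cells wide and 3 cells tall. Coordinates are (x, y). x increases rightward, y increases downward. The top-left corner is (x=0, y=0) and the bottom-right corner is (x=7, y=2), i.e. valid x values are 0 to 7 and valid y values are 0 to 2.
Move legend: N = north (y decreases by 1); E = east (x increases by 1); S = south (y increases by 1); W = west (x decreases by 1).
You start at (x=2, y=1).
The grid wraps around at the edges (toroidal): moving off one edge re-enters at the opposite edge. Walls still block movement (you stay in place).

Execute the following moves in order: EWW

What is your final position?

Answer: Final position: (x=1, y=1)

Derivation:
Start: (x=2, y=1)
  E (east): (x=2, y=1) -> (x=3, y=1)
  W (west): (x=3, y=1) -> (x=2, y=1)
  W (west): (x=2, y=1) -> (x=1, y=1)
Final: (x=1, y=1)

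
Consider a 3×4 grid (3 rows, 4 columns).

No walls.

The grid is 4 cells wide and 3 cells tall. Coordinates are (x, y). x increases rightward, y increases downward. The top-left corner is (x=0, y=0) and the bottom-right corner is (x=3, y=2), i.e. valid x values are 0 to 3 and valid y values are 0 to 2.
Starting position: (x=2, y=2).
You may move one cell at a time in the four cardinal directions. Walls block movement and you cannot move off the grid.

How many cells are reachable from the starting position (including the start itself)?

Answer: Reachable cells: 12

Derivation:
BFS flood-fill from (x=2, y=2):
  Distance 0: (x=2, y=2)
  Distance 1: (x=2, y=1), (x=1, y=2), (x=3, y=2)
  Distance 2: (x=2, y=0), (x=1, y=1), (x=3, y=1), (x=0, y=2)
  Distance 3: (x=1, y=0), (x=3, y=0), (x=0, y=1)
  Distance 4: (x=0, y=0)
Total reachable: 12 (grid has 12 open cells total)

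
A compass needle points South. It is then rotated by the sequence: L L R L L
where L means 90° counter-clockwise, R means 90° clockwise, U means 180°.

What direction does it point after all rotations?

Start: South
  L (left (90° counter-clockwise)) -> East
  L (left (90° counter-clockwise)) -> North
  R (right (90° clockwise)) -> East
  L (left (90° counter-clockwise)) -> North
  L (left (90° counter-clockwise)) -> West
Final: West

Answer: Final heading: West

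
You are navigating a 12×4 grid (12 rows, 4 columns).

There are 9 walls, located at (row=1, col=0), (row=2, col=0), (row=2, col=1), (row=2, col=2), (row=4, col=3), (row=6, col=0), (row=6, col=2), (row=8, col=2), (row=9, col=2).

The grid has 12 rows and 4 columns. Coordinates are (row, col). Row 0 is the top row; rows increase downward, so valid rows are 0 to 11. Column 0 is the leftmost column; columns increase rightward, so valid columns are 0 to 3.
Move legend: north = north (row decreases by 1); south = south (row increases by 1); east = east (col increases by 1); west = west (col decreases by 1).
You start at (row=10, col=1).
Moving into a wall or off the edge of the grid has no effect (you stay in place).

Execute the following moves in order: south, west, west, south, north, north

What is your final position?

Start: (row=10, col=1)
  south (south): (row=10, col=1) -> (row=11, col=1)
  west (west): (row=11, col=1) -> (row=11, col=0)
  west (west): blocked, stay at (row=11, col=0)
  south (south): blocked, stay at (row=11, col=0)
  north (north): (row=11, col=0) -> (row=10, col=0)
  north (north): (row=10, col=0) -> (row=9, col=0)
Final: (row=9, col=0)

Answer: Final position: (row=9, col=0)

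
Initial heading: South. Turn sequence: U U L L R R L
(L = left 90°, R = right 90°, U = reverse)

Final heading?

Answer: Final heading: East

Derivation:
Start: South
  U (U-turn (180°)) -> North
  U (U-turn (180°)) -> South
  L (left (90° counter-clockwise)) -> East
  L (left (90° counter-clockwise)) -> North
  R (right (90° clockwise)) -> East
  R (right (90° clockwise)) -> South
  L (left (90° counter-clockwise)) -> East
Final: East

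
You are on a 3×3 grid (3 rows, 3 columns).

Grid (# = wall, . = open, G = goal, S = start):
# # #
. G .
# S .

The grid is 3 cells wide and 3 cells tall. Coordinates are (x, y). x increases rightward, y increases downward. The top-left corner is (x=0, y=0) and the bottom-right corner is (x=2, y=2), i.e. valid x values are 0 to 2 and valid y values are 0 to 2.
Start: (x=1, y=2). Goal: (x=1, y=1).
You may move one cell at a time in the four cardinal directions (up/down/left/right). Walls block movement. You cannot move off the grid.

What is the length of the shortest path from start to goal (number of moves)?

BFS from (x=1, y=2) until reaching (x=1, y=1):
  Distance 0: (x=1, y=2)
  Distance 1: (x=1, y=1), (x=2, y=2)  <- goal reached here
One shortest path (1 moves): (x=1, y=2) -> (x=1, y=1)

Answer: Shortest path length: 1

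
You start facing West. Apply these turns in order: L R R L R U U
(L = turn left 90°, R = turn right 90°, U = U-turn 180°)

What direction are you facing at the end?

Answer: Final heading: North

Derivation:
Start: West
  L (left (90° counter-clockwise)) -> South
  R (right (90° clockwise)) -> West
  R (right (90° clockwise)) -> North
  L (left (90° counter-clockwise)) -> West
  R (right (90° clockwise)) -> North
  U (U-turn (180°)) -> South
  U (U-turn (180°)) -> North
Final: North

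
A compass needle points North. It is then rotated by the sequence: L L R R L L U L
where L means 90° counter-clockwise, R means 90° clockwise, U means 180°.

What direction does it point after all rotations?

Start: North
  L (left (90° counter-clockwise)) -> West
  L (left (90° counter-clockwise)) -> South
  R (right (90° clockwise)) -> West
  R (right (90° clockwise)) -> North
  L (left (90° counter-clockwise)) -> West
  L (left (90° counter-clockwise)) -> South
  U (U-turn (180°)) -> North
  L (left (90° counter-clockwise)) -> West
Final: West

Answer: Final heading: West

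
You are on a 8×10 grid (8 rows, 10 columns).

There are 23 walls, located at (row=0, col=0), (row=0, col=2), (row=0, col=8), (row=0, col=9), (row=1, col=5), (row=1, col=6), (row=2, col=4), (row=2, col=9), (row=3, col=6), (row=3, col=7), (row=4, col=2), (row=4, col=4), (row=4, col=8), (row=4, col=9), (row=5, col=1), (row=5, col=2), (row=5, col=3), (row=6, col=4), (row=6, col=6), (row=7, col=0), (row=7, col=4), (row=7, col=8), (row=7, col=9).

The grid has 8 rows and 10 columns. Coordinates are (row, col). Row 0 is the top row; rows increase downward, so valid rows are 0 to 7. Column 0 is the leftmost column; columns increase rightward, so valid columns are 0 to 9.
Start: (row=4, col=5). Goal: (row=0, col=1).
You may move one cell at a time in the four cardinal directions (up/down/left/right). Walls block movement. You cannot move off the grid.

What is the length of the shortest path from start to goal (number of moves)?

BFS from (row=4, col=5) until reaching (row=0, col=1):
  Distance 0: (row=4, col=5)
  Distance 1: (row=3, col=5), (row=4, col=6), (row=5, col=5)
  Distance 2: (row=2, col=5), (row=3, col=4), (row=4, col=7), (row=5, col=4), (row=5, col=6), (row=6, col=5)
  Distance 3: (row=2, col=6), (row=3, col=3), (row=5, col=7), (row=7, col=5)
  Distance 4: (row=2, col=3), (row=2, col=7), (row=3, col=2), (row=4, col=3), (row=5, col=8), (row=6, col=7), (row=7, col=6)
  Distance 5: (row=1, col=3), (row=1, col=7), (row=2, col=2), (row=2, col=8), (row=3, col=1), (row=5, col=9), (row=6, col=8), (row=7, col=7)
  Distance 6: (row=0, col=3), (row=0, col=7), (row=1, col=2), (row=1, col=4), (row=1, col=8), (row=2, col=1), (row=3, col=0), (row=3, col=8), (row=4, col=1), (row=6, col=9)
  Distance 7: (row=0, col=4), (row=0, col=6), (row=1, col=1), (row=1, col=9), (row=2, col=0), (row=3, col=9), (row=4, col=0)
  Distance 8: (row=0, col=1), (row=0, col=5), (row=1, col=0), (row=5, col=0)  <- goal reached here
One shortest path (8 moves): (row=4, col=5) -> (row=3, col=5) -> (row=3, col=4) -> (row=3, col=3) -> (row=3, col=2) -> (row=3, col=1) -> (row=2, col=1) -> (row=1, col=1) -> (row=0, col=1)

Answer: Shortest path length: 8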